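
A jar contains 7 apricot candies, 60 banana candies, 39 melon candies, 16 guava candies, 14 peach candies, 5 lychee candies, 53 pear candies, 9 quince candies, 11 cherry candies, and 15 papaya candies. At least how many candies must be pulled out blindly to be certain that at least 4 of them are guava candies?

217

In the worst case for collecting guava candies, every non-guava candy comes out first.
There are 7 + 60 + 39 + 14 + 5 + 53 + 9 + 11 + 15 = 213 non-guava candies altogether.
After those, each further candy must be guava, so 213 + 4 = 217 draws guarantee 4 guava candies.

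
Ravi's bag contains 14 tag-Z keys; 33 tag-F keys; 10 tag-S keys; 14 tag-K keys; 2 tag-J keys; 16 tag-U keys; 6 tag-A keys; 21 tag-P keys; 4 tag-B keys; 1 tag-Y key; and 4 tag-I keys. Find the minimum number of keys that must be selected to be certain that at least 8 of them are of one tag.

An adversary could hand out at most 7 keys per tag (5 tags run out sooner): 7 + 7 + 7 + 7 + 2 + 7 + 6 + 7 + 4 + 1 + 4 = 59 keys and still no tag has 8.
One more key lands in a tag already at 7, so 60 draws are enough and 59 are not.

60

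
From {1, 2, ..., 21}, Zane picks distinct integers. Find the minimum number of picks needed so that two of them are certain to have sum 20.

13

Group the elements by complementary pair {x, 20−x}: {1,19}, {2,18}, {3,17}, …, giving 9 two-element pairs, the single value 10 (it cannot pair with itself since the integers are distinct), and 2 integers whose partner 20−x falls outside [1,21].
Treating each of those 12 groups as a pigeonhole, one can pick one integer per group — 12 integers — with no two summing to 20.
The 13th integer lands in an occupied pair, forcing a sum of 20.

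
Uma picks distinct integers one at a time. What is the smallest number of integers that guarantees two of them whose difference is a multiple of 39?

Integers whose pairwise differences are multiples of 39 are exactly those sharing a remainder mod 39. Pigeonhole: the 39 residue classes mod 39 are the pigeonholes.
With 39 integers one could put 1 in each residue class and have no class reach 2.
The 40th integer pushes some class to 2, so 39·1 + 1 = 40.

40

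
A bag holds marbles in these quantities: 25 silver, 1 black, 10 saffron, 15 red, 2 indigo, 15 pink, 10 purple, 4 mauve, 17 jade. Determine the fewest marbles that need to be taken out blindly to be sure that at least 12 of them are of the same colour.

72

By pigeonhole, put each drawn marble into a box by colour. The largest draw with every box below 12 takes min(count, 11) from each colour; colours with fewer than 11 contribute all they have.
Σ min(cᵢ, 11) = 11 + 1 + 10 + 11 + 2 + 11 + 10 + 4 + 11 = 71.
Draw number 71 + 1 = 72 must push one box to 12.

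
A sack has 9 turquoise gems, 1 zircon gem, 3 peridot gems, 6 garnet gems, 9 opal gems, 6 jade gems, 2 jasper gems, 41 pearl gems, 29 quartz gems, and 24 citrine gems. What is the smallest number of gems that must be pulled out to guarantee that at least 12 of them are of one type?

70

Pigeonhole: the 10 types are the holes; the gems drawn are the pigeons.
To avoid 12 of any one type, the worst case takes at most 11 of each type, or every gem of a type that has fewer than 11.
That gives 9 + 1 + 3 + 6 + 9 + 6 + 2 + 11 + 11 + 11 = 69 gems with no type reaching 12.
The next gem forces some type to 12, so 69 + 1 = 70.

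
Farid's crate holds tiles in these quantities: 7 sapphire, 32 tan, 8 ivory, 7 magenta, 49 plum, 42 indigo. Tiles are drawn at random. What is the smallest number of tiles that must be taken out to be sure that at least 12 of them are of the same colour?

Put each drawn tile into a box by colour. The largest draw with every box below 12 takes min(count, 11) from each colour; colours with fewer than 11 contribute all they have.
Σ min(cᵢ, 11) = 7 + 11 + 8 + 7 + 11 + 11 = 55.
Draw number 55 + 1 = 56 must push one box to 12.

56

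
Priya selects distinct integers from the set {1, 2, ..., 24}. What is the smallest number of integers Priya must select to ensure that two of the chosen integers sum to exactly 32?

Group the elements by complementary pair {x, 32−x}: {8,24}, {9,23}, {10,22}, …, giving 8 two-element pairs, the single value 16 (it cannot pair with itself since the integers are distinct), and 7 integers whose partner 32−x falls outside [1,24].
By pigeonhole, treating each of those 16 groups as a pigeonhole, one can pick one integer per group — 16 integers — with no two summing to 32.
The 17th integer lands in an occupied pair, forcing a sum of 32.

17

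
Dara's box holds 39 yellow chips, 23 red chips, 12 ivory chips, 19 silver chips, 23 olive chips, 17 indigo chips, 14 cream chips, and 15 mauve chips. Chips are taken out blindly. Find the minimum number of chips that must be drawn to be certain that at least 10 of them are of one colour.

An adversary could hand out at most 9 chips per colour: 9 + 9 + 9 + 9 + 9 + 9 + 9 + 9 = 72 chips and still no colour has 10.
One more chip lands in a colour already at 9, so 73 draws are enough and 72 are not.

73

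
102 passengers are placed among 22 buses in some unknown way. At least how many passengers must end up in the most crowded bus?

5

By pigeonhole, the 22 buses are the holes and the 102 passengers are the pigeons.
If every bus held at most 4 passengers, the total would be at most 22 × 4 = 88, which is less than 102.
So some bus holds at least ⌈102/22⌉ = 5 passengers.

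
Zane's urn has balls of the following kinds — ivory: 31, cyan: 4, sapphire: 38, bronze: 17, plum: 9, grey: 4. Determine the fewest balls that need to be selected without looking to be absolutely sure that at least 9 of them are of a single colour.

By pigeonhole, put each drawn ball into a box by colour. The largest draw with every box below 9 takes min(count, 8) from each colour; colours with fewer than 8 contribute all they have.
Σ min(cᵢ, 8) = 8 + 4 + 8 + 8 + 8 + 4 = 40.
Draw number 40 + 1 = 41 must push one box to 9.

41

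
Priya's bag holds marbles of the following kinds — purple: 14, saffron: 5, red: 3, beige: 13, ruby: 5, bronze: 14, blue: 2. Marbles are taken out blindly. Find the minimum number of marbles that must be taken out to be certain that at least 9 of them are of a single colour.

The 7 colours are the holes; the marbles drawn are the pigeons.
To avoid 9 of any one colour, the worst case takes at most 8 of each colour, or every marble of a colour that has fewer than 8.
That gives 8 + 5 + 3 + 8 + 5 + 8 + 2 = 39 marbles with no colour reaching 9.
The next marble forces some colour to 9, so 39 + 1 = 40.

40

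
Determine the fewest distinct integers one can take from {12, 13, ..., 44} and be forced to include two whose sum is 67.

23

Group the elements by complementary pair {x, 67−x}: {23,44}, {24,43}, {25,42}, …, giving 11 two-element pairs and 11 integers whose partner 67−x falls outside [12,44].
By pigeonhole, treating each of those 22 groups as a pigeonhole, one can pick one integer per group — 22 integers — with no two summing to 67.
The 23rd integer lands in an occupied pair, forcing a sum of 67.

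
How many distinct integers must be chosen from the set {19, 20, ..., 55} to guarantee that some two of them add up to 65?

24

Group the elements by complementary pair {x, 65−x}: {19,46}, {20,45}, {21,44}, …, giving 14 two-element pairs and 9 integers whose partner 65−x falls outside [19,55].
Pigeonhole: treating each of those 23 groups as a pigeonhole, one can pick one integer per group — 23 integers — with no two summing to 65.
The 24th integer lands in an occupied pair, forcing a sum of 65.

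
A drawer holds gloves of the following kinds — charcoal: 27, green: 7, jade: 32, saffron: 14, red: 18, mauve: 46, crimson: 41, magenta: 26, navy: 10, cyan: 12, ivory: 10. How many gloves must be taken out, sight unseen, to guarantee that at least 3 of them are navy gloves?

In the worst case for collecting navy gloves, every non-navy glove comes out first.
There are 27 + 7 + 32 + 14 + 18 + 46 + 41 + 26 + 12 + 10 = 233 non-navy gloves altogether.
After those, each further glove must be navy, so 233 + 3 = 236 draws guarantee 3 navy gloves.

236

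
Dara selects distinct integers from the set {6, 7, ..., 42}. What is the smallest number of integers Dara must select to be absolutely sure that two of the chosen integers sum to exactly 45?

Group the elements by complementary pair {x, 45−x}: {6,39}, {7,38}, {8,37}, …, giving 17 two-element pairs and 3 integers whose partner 45−x falls outside [6,42].
Treating each of those 20 groups as a pigeonhole, one can pick one integer per group — 20 integers — with no two summing to 45.
The 21st integer lands in an occupied pair, forcing a sum of 45.

21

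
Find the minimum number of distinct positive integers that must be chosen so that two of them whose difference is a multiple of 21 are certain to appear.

22

Integers whose pairwise differences are multiples of 21 are exactly those sharing a remainder mod 21. By the pigeonhole principle, the 21 residue classes mod 21 are the pigeonholes.
With 21 integers one could put 1 in each residue class and have no class reach 2.
The 22nd integer pushes some class to 2, so 21·1 + 1 = 22.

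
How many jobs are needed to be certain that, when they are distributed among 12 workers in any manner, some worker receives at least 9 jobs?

97

With 96 jobs one could put exactly 8 in each of the 12 workers, and no worker would reach 9.
Pigeonhole: one more job must land in a worker that already has 8, giving it 9.
So 12 × 8 + 1 = 97 jobs are required.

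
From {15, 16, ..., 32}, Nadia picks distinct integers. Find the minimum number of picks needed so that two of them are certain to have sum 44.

A set avoiding the sum 44 can contain at most one of each pair {x, 44−x}, plus the 4 elements whose complement lies outside the range or equal to its own complement.
The integers 22, …, 32 (11 of them) are such a set: any two sum to at least 22+23 = 45 > 44.
By pigeonhole, any 12th integer completes one of the 7 pairs, so 12 choices force a sum of 44.

12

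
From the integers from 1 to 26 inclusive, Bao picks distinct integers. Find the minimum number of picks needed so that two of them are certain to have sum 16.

A set avoiding the sum 16 can contain at most one of each pair {x, 16−x}, plus the 12 elements whose complement lies outside the range or equal to its own complement.
The integers 8, …, 26 (19 of them) are such a set: any two sum to at least 8+9 = 17 > 16.
By pigeonhole, any 20th integer completes one of the 7 pairs, so 20 choices force a sum of 16.

20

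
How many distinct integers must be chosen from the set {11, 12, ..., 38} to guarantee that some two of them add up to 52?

Two chosen integers sum to 52 exactly when both halves of some pair {x, 52−x} with 14 ≤ x ≤ 52−x ≤ 38 are chosen — 12 such pairs.
The remaining 4 elements (those with no distinct partner in range) can never complete a 52-sum, so the worst case takes all of them and one from each pair: 4 + 12 = 16.
Pigeonhole: the 17th integer has to be the second member of some pair, so 16 + 1 = 17.

17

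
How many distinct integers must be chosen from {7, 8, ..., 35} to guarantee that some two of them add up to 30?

22

Group the elements by complementary pair {x, 30−x}: {7,23}, {8,22}, {9,21}, …, giving 8 two-element pairs, the single value 15 (it cannot pair with itself since the integers are distinct), and 12 integers whose partner 30−x falls outside [7,35].
By pigeonhole, treating each of those 21 groups as a pigeonhole, one can pick one integer per group — 21 integers — with no two summing to 30.
The 22nd integer lands in an occupied pair, forcing a sum of 30.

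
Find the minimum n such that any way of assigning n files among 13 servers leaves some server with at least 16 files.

With 195 files one could put exactly 15 in each of the 13 servers, and no server would reach 16.
By the pigeonhole principle, one more file must land in a server that already has 15, giving it 16.
So 13 × 15 + 1 = 196 files are required.

196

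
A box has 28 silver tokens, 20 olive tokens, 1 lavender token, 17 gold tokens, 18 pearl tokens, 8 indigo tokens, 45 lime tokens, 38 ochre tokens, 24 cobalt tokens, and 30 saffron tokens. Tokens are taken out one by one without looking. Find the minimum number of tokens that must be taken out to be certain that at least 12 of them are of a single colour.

An adversary could hand out at most 11 tokens per colour (lavender, indigo run out sooner): 11 + 11 + 1 + 11 + 11 + 8 + 11 + 11 + 11 + 11 = 97 tokens and still no colour has 12.
By pigeonhole, one more token lands in a colour already at 11, so 98 draws are enough and 97 are not.

98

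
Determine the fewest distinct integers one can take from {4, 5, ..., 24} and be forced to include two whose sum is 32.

A set avoiding the sum 32 can contain at most one of each pair {x, 32−x}, plus the 5 elements whose complement lies outside the range or equal to its own complement.
The integers 4, …, 16 (13 of them) are such a set: any two sum to at least 4+5 = 9 and at most 15+16 = 31 < 32.
Any 14th integer completes one of the 8 pairs, so 14 choices force a sum of 32.

14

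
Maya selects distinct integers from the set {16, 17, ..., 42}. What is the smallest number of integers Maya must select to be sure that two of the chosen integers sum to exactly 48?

20

A set avoiding the sum 48 can contain at most one of each pair {x, 48−x}, plus the 11 elements whose complement lies outside the range or equal to its own complement.
The integers 24, …, 42 (19 of them) are such a set: any two sum to at least 24+25 = 49 > 48.
Any 20th integer completes one of the 8 pairs, so 20 choices force a sum of 48.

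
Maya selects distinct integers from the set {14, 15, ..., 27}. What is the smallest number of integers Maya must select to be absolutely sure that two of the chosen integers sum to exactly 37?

A set avoiding the sum 37 can contain at most one of each pair {x, 37−x}, plus the 4 elements whose complement lies outside the range.
The integers 19, …, 27 (9 of them) are such a set: any two sum to at least 19+20 = 39 > 37.
By pigeonhole, any 10th integer completes one of the 5 pairs, so 10 choices force a sum of 37.

10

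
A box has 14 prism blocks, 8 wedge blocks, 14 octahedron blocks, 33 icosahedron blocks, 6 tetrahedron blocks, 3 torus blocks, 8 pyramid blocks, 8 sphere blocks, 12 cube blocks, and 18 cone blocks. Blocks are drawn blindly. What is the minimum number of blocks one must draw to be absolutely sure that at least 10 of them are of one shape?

79

An adversary could hand out at most 9 blocks per shape (5 shapes run out sooner): 9 + 8 + 9 + 9 + 6 + 3 + 8 + 8 + 9 + 9 = 78 blocks and still no shape has 10.
By pigeonhole, one more block lands in a shape already at 9, so 79 draws are enough and 78 are not.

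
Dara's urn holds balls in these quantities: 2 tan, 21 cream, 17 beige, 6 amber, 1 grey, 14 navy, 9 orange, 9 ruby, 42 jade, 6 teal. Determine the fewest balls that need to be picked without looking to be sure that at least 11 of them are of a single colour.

The 10 colours are the holes; the balls drawn are the pigeons.
To avoid 11 of any one colour, the worst case takes at most 10 of each colour, or every ball of a colour that has fewer than 10.
That gives 2 + 10 + 10 + 6 + 1 + 10 + 9 + 9 + 10 + 6 = 73 balls with no colour reaching 11.
The next ball forces some colour to 11, so 73 + 1 = 74.

74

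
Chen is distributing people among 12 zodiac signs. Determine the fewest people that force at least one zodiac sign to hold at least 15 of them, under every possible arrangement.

169

With 168 people one could put exactly 14 in each of the 12 zodiac signs, and no zodiac sign would reach 15.
One more person must land in a zodiac sign that already has 14, giving it 15.
So 12 × 14 + 1 = 169 people are required.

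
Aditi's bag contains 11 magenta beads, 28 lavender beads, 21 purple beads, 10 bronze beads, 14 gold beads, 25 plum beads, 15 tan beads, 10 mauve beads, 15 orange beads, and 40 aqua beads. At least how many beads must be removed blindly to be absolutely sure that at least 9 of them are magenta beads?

187

In the worst case for collecting magenta beads, every non-magenta bead comes out first.
There are 28 + 21 + 10 + 14 + 25 + 15 + 10 + 15 + 40 = 178 non-magenta beads altogether.
After those, each further bead must be magenta, so 178 + 9 = 187 draws guarantee 9 magenta beads.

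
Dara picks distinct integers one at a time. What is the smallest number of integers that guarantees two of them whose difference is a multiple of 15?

16

Integers whose pairwise differences are multiples of 15 are exactly those sharing a remainder mod 15. By pigeonhole, the 15 residue classes mod 15 are the pigeonholes.
With 15 integers one could put 1 in each residue class and have no class reach 2.
The 16th integer pushes some class to 2, so 15·1 + 1 = 16.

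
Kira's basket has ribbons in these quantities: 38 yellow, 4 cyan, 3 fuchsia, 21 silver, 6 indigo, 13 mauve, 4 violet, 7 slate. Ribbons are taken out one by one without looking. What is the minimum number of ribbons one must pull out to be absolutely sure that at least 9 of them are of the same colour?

49

An adversary could hand out at most 8 ribbons per colour (5 colours run out sooner): 8 + 4 + 3 + 8 + 6 + 8 + 4 + 7 = 48 ribbons and still no colour has 9.
One more ribbon lands in a colour already at 8, so 49 draws are enough and 48 are not.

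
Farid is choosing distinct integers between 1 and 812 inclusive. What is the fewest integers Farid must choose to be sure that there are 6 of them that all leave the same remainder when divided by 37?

The 37 residue classes mod 37 are the pigeonholes.
With 185 integers one could put 5 in each residue class and have no class reach 6.
The 186th integer pushes some class to 6, so 37·5 + 1 = 186.

186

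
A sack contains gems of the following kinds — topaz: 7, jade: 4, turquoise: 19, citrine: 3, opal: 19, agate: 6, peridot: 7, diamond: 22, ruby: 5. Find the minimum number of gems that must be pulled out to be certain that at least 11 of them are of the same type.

Put each drawn gem into a box by type. The largest draw with every box below 11 takes min(count, 10) from each type; types with fewer than 10 contribute all they have.
Σ min(cᵢ, 10) = 7 + 4 + 10 + 3 + 10 + 6 + 7 + 10 + 5 = 62.
Draw number 62 + 1 = 63 must push one box to 11.

63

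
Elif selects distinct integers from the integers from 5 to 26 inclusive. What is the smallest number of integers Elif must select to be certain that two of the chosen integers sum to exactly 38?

Two chosen integers sum to 38 exactly when both halves of some pair {x, 38−x} with 12 ≤ x ≤ 38−x ≤ 26 are chosen — 7 such pairs.
The remaining 8 elements (those with no distinct partner in range) can never complete a 38-sum, so the worst case takes all of them and one from each pair: 8 + 7 = 15.
Pigeonhole: the 16th integer has to be the second member of some pair, so 15 + 1 = 16.

16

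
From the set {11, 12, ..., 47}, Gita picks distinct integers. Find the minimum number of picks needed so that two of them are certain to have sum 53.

Group the elements by complementary pair {x, 53−x}: {11,42}, {12,41}, {13,40}, …, giving 16 two-element pairs and 5 integers whose partner 53−x falls outside [11,47].
By the pigeonhole principle, treating each of those 21 groups as a pigeonhole, one can pick one integer per group — 21 integers — with no two summing to 53.
The 22nd integer lands in an occupied pair, forcing a sum of 53.

22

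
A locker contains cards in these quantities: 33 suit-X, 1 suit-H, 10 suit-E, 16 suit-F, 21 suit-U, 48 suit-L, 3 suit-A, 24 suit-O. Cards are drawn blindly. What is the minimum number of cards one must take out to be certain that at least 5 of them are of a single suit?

Put each drawn card into a box by suit. The largest draw with every box below 5 takes min(count, 4) from each suit; suits with fewer than 4 contribute all they have.
Σ min(cᵢ, 4) = 4 + 1 + 4 + 4 + 4 + 4 + 3 + 4 = 28.
Draw number 28 + 1 = 29 must push one box to 5.

29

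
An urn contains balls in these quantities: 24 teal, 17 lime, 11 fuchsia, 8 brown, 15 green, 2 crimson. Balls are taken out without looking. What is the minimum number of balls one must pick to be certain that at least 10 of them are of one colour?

47

By pigeonhole, the 6 colours are the holes; the balls drawn are the pigeons.
To avoid 10 of any one colour, the worst case takes at most 9 of each colour, or every ball of a colour that has fewer than 9.
That gives 9 + 9 + 9 + 8 + 9 + 2 = 46 balls with no colour reaching 10.
The next ball forces some colour to 10, so 46 + 1 = 47.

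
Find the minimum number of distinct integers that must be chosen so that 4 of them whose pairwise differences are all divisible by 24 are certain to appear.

73

Integers whose pairwise differences are multiples of 24 are exactly those sharing a remainder mod 24. The 24 residue classes mod 24 are the pigeonholes.
With 72 integers one could put 3 in each residue class and have no class reach 4.
The 73rd integer pushes some class to 4, so 24·3 + 1 = 73.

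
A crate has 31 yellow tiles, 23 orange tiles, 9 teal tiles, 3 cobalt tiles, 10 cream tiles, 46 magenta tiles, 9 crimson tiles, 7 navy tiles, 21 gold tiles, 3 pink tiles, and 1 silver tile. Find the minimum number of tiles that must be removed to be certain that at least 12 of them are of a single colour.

Pigeonhole: put each drawn tile into a box by colour. The largest draw with every box below 12 takes min(count, 11) from each colour; colours with fewer than 11 contribute all they have.
Σ min(cᵢ, 11) = 11 + 11 + 9 + 3 + 10 + 11 + 9 + 7 + 11 + 3 + 1 = 86.
Draw number 86 + 1 = 87 must push one box to 12.

87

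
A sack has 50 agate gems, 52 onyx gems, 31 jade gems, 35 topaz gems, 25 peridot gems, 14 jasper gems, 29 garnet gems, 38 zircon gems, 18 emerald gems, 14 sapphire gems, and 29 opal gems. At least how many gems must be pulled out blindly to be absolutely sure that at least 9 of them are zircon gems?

In the worst case for collecting zircon gems, every non-zircon gem comes out first.
There are 50 + 52 + 31 + 35 + 25 + 14 + 29 + 18 + 14 + 29 = 297 non-zircon gems altogether.
After those, each further gem must be zircon, so 297 + 9 = 306 draws guarantee 9 zircon gems.

306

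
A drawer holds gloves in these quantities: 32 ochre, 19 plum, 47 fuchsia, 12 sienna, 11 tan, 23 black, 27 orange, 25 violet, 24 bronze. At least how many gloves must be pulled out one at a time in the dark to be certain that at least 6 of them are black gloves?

203

In the worst case for collecting black gloves, every non-black glove comes out first.
There are 32 + 19 + 47 + 12 + 11 + 27 + 25 + 24 = 197 non-black gloves altogether.
After those, each further glove must be black, so 197 + 6 = 203 draws guarantee 6 black gloves.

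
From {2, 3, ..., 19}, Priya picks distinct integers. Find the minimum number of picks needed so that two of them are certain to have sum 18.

12

Two chosen integers sum to 18 exactly when both halves of some pair {x, 18−x} with 2 ≤ x ≤ 18−x ≤ 16 are chosen — 7 such pairs.
The remaining 4 elements (those with no distinct partner in range) can never complete a 18-sum, so the worst case takes all of them and one from each pair: 4 + 7 = 11.
By pigeonhole, the 12th integer has to be the second member of some pair, so 11 + 1 = 12.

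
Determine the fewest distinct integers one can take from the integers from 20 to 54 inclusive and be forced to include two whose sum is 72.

20

Group the elements by complementary pair {x, 72−x}: {20,52}, {21,51}, {22,50}, …, giving 16 two-element pairs, the single value 36 (it cannot pair with itself since the integers are distinct), and 2 integers whose partner 72−x falls outside [20,54].
By the pigeonhole principle, treating each of those 19 groups as a pigeonhole, one can pick one integer per group — 19 integers — with no two summing to 72.
The 20th integer lands in an occupied pair, forcing a sum of 72.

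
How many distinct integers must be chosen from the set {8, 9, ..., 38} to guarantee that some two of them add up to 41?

Two chosen integers sum to 41 exactly when both halves of some pair {x, 41−x} with 8 ≤ x ≤ 41−x ≤ 33 are chosen — 13 such pairs.
The remaining 5 elements (those with no distinct partner in range) can never complete a 41-sum, so the worst case takes all of them and one from each pair: 5 + 13 = 18.
By the pigeonhole principle, the 19th integer has to be the second member of some pair, so 18 + 1 = 19.

19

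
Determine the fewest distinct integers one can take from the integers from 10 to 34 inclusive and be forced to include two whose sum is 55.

Two chosen integers sum to 55 exactly when both halves of some pair {x, 55−x} with 21 ≤ x ≤ 55−x ≤ 34 are chosen — 7 such pairs.
The remaining 11 elements (those with no distinct partner in range) can never complete a 55-sum, so the worst case takes all of them and one from each pair: 11 + 7 = 18.
By the pigeonhole principle, the 19th integer has to be the second member of some pair, so 18 + 1 = 19.

19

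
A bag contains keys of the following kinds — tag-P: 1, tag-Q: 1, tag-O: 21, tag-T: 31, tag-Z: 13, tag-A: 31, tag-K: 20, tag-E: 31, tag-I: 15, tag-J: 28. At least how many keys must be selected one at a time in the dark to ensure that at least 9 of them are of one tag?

By the pigeonhole principle, put each drawn key into a box by tag. The largest draw with every box below 9 takes min(count, 8) from each tag; tags with fewer than 8 contribute all they have.
Σ min(cᵢ, 8) = 1 + 1 + 8 + 8 + 8 + 8 + 8 + 8 + 8 + 8 = 66.
Draw number 66 + 1 = 67 must push one box to 9.

67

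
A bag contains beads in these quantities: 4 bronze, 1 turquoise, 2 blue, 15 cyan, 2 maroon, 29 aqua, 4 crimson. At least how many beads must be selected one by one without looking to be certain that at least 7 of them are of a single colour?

An adversary could hand out at most 6 beads per colour (5 colours run out sooner): 4 + 1 + 2 + 6 + 2 + 6 + 4 = 25 beads and still no colour has 7.
By pigeonhole, one more bead lands in a colour already at 6, so 26 draws are enough and 25 are not.

26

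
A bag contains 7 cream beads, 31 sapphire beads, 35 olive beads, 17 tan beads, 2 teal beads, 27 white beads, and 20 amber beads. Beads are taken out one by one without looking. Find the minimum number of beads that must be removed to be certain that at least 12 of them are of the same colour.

65

By the pigeonhole principle, the 7 colours are the holes; the beads drawn are the pigeons.
To avoid 12 of any one colour, the worst case takes at most 11 of each colour, or every bead of a colour that has fewer than 11.
That gives 7 + 11 + 11 + 11 + 2 + 11 + 11 = 64 beads with no colour reaching 12.
The next bead forces some colour to 12, so 64 + 1 = 65.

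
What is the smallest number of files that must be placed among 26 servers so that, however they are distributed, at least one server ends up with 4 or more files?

79

With 78 files one could put exactly 3 in each of the 26 servers, and no server would reach 4.
By the pigeonhole principle, one more file must land in a server that already has 3, giving it 4.
So 26 × 3 + 1 = 79 files are required.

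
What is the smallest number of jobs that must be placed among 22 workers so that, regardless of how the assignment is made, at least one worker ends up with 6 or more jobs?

111

With 110 jobs one could put exactly 5 in each of the 22 workers, and no worker would reach 6.
Pigeonhole: one more job must land in a worker that already has 5, giving it 6.
So 22 × 5 + 1 = 111 jobs are required.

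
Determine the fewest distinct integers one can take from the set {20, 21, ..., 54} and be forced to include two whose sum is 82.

Two chosen integers sum to 82 exactly when both halves of some pair {x, 82−x} with 28 ≤ x ≤ 82−x ≤ 54 are chosen — 13 such pairs.
The remaining 9 elements (those with no distinct partner in range) can never complete a 82-sum, so the worst case takes all of them and one from each pair: 9 + 13 = 22.
The 23rd integer has to be the second member of some pair, so 22 + 1 = 23.

23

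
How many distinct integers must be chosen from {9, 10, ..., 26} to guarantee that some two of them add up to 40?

A set avoiding the sum 40 can contain at most one of each pair {x, 40−x}, plus the 6 elements whose complement lies outside the range or equal to its own complement.
The integers 9, …, 20 (12 of them) are such a set: any two sum to at least 9+10 = 19 and at most 19+20 = 39 < 40.
By pigeonhole, any 13th integer completes one of the 6 pairs, so 13 choices force a sum of 40.

13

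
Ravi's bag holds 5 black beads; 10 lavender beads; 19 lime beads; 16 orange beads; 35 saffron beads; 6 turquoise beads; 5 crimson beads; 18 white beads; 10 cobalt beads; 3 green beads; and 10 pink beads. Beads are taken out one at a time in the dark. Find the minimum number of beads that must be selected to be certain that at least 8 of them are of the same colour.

69

An adversary could hand out at most 7 beads per colour (4 colours run out sooner): 5 + 7 + 7 + 7 + 7 + 6 + 5 + 7 + 7 + 3 + 7 = 68 beads and still no colour has 8.
Pigeonhole: one more bead lands in a colour already at 7, so 69 draws are enough and 68 are not.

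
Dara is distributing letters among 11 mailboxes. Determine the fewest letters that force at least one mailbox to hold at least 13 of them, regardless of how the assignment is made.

133

With 132 letters one could put exactly 12 in each of the 11 mailboxes, and no mailbox would reach 13.
By the pigeonhole principle, one more letter must land in a mailbox that already has 12, giving it 13.
So 11 × 12 + 1 = 133 letters are required.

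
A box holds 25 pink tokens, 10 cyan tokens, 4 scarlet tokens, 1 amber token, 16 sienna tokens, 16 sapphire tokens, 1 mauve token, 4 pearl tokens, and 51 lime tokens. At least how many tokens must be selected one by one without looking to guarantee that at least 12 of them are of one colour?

65

An adversary could hand out at most 11 tokens per colour (5 colours run out sooner): 11 + 10 + 4 + 1 + 11 + 11 + 1 + 4 + 11 = 64 tokens and still no colour has 12.
By pigeonhole, one more token lands in a colour already at 11, so 65 draws are enough and 64 are not.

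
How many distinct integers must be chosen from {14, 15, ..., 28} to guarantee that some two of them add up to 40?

10

A set avoiding the sum 40 can contain at most one of each pair {x, 40−x}, plus the 3 elements whose complement lies outside the range or equal to its own complement.
The integers 20, …, 28 (9 of them) are such a set: any two sum to at least 20+21 = 41 > 40.
Any 10th integer completes one of the 6 pairs, so 10 choices force a sum of 40.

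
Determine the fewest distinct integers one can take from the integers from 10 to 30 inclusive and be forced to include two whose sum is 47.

15

Group the elements by complementary pair {x, 47−x}: {17,30}, {18,29}, {19,28}, …, giving 7 two-element pairs and 7 integers whose partner 47−x falls outside [10,30].
By pigeonhole, treating each of those 14 groups as a pigeonhole, one can pick one integer per group — 14 integers — with no two summing to 47.
The 15th integer lands in an occupied pair, forcing a sum of 47.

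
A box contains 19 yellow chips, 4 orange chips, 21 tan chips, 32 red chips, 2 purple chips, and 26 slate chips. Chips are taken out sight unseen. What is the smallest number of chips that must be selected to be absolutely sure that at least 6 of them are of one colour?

By the pigeonhole principle, the 6 colours are the holes; the chips drawn are the pigeons.
To avoid 6 of any one colour, the worst case takes at most 5 of each colour, or every chip of a colour that has fewer than 5.
That gives 5 + 4 + 5 + 5 + 2 + 5 = 26 chips with no colour reaching 6.
The next chip forces some colour to 6, so 26 + 1 = 27.

27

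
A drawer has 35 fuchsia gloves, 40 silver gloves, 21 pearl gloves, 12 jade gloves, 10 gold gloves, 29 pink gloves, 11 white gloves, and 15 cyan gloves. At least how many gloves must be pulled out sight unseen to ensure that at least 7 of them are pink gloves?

151

In the worst case for collecting pink gloves, every non-pink glove comes out first.
There are 35 + 40 + 21 + 12 + 10 + 11 + 15 = 144 non-pink gloves altogether.
After those, each further glove must be pink, so 144 + 7 = 151 draws guarantee 7 pink gloves.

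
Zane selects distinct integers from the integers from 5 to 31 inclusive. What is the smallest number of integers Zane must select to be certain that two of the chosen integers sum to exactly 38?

Two chosen integers sum to 38 exactly when both halves of some pair {x, 38−x} with 7 ≤ x ≤ 38−x ≤ 31 are chosen — 12 such pairs.
The remaining 3 elements (those with no distinct partner in range) can never complete a 38-sum, so the worst case takes all of them and one from each pair: 3 + 12 = 15.
Pigeonhole: the 16th integer has to be the second member of some pair, so 15 + 1 = 16.

16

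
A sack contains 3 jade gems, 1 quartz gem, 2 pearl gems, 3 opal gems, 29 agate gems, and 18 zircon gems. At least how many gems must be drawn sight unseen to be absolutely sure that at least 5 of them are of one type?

By the pigeonhole principle, put each drawn gem into a box by type. The largest draw with every box below 5 takes min(count, 4) from each type; types with fewer than 4 contribute all they have.
Σ min(cᵢ, 4) = 3 + 1 + 2 + 3 + 4 + 4 = 17.
Draw number 17 + 1 = 18 must push one box to 5.

18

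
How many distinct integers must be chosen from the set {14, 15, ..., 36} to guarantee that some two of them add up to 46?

A set avoiding the sum 46 can contain at most one of each pair {x, 46−x}, plus the 5 elements whose complement lies outside the range or equal to its own complement.
The integers 23, …, 36 (14 of them) are such a set: any two sum to at least 23+24 = 47 > 46.
Any 15th integer completes one of the 9 pairs, so 15 choices force a sum of 46.

15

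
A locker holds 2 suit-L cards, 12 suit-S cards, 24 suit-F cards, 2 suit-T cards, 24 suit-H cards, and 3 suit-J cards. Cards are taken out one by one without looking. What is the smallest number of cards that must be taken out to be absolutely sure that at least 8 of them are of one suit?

29

By pigeonhole, put each drawn card into a box by suit. The largest draw with every box below 8 takes min(count, 7) from each suit; suits with fewer than 7 contribute all they have.
Σ min(cᵢ, 7) = 2 + 7 + 7 + 2 + 7 + 3 = 28.
Draw number 28 + 1 = 29 must push one box to 8.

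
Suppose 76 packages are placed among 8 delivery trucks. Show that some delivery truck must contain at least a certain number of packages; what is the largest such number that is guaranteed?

10

By pigeonhole, the 8 delivery trucks are the holes and the 76 packages are the pigeons.
If every delivery truck held at most 9 packages, the total would be at most 8 × 9 = 72, which is less than 76.
So some delivery truck holds at least ⌈76/8⌉ = 10 packages.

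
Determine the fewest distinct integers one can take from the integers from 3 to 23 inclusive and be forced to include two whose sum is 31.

Group the elements by complementary pair {x, 31−x}: {8,23}, {9,22}, {10,21}, …, giving 8 two-element pairs and 5 integers whose partner 31−x falls outside [3,23].
Treating each of those 13 groups as a pigeonhole, one can pick one integer per group — 13 integers — with no two summing to 31.
The 14th integer lands in an occupied pair, forcing a sum of 31.

14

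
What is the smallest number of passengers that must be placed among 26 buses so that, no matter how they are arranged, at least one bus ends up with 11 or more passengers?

261

With 260 passengers one could put exactly 10 in each of the 26 buses, and no bus would reach 11.
By the pigeonhole principle, one more passenger must land in a bus that already has 10, giving it 11.
So 26 × 10 + 1 = 261 passengers are required.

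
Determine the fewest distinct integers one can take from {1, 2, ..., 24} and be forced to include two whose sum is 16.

Group the elements by complementary pair {x, 16−x}: {1,15}, {2,14}, {3,13}, …, giving 7 two-element pairs; the single value 8 (it cannot pair with itself since the integers are distinct); and 9 integers whose partner 16−x falls outside [1,24].
By the pigeonhole principle, treating each of those 17 groups as a pigeonhole, one can pick one integer per group — 17 integers — with no two summing to 16.
The 18th integer lands in an occupied pair, forcing a sum of 16.

18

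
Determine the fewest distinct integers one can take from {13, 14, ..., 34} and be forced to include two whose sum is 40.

Two chosen integers sum to 40 exactly when both halves of some pair {x, 40−x} with 13 ≤ x ≤ 40−x ≤ 27 are chosen — 7 such pairs.
The remaining 8 elements (those with no distinct partner in range) can never complete a 40-sum, so the worst case takes all of them and one from each pair: 8 + 7 = 15.
Pigeonhole: the 16th integer has to be the second member of some pair, so 15 + 1 = 16.

16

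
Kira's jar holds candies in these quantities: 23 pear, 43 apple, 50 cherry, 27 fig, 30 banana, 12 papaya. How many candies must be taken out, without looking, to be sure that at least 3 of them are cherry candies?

138

In the worst case for collecting cherry candies, every non-cherry candy comes out first.
There are 23 + 43 + 27 + 30 + 12 = 135 non-cherry candies altogether.
After those, each further candy must be cherry, so 135 + 3 = 138 draws guarantee 3 cherry candies.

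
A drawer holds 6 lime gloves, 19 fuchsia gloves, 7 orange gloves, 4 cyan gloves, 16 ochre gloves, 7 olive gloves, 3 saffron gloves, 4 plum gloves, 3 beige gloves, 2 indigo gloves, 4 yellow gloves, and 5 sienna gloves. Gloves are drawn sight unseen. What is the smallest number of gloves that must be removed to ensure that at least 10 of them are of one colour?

The 12 colours are the holes; the gloves drawn are the pigeons.
To avoid 10 of any one colour, the worst case takes at most 9 of each colour, or every glove of a colour that has fewer than 9.
That gives 6 + 9 + 7 + 4 + 9 + 7 + 3 + 4 + 3 + 2 + 4 + 5 = 63 gloves with no colour reaching 10.
The next glove forces some colour to 10, so 63 + 1 = 64.

64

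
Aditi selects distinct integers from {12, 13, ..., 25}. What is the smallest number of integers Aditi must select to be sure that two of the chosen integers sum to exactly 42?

Group the elements by complementary pair {x, 42−x}: {17,25}, {18,24}, {19,23}, …, giving 4 two-element pairs, the single value 21 (it cannot pair with itself since the integers are distinct), and 5 integers whose partner 42−x falls outside [12,25].
By pigeonhole, treating each of those 10 groups as a pigeonhole, one can pick one integer per group — 10 integers — with no two summing to 42.
The 11th integer lands in an occupied pair, forcing a sum of 42.

11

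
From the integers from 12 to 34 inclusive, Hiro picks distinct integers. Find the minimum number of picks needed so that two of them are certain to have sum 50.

15

A set avoiding the sum 50 can contain at most one of each pair {x, 50−x}, plus the 5 elements whose complement lies outside the range or equal to its own complement.
The integers 12, …, 25 (14 of them) are such a set: any two sum to at least 12+13 = 25 and at most 24+25 = 49 < 50.
Any 15th integer completes one of the 9 pairs, so 15 choices force a sum of 50.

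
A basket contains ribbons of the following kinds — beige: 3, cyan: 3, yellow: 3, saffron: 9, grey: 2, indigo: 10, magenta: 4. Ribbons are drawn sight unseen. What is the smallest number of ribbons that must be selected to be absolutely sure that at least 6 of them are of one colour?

An adversary could hand out at most 5 ribbons per colour (5 colours run out sooner): 3 + 3 + 3 + 5 + 2 + 5 + 4 = 25 ribbons and still no colour has 6.
By pigeonhole, one more ribbon lands in a colour already at 5, so 26 draws are enough and 25 are not.

26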